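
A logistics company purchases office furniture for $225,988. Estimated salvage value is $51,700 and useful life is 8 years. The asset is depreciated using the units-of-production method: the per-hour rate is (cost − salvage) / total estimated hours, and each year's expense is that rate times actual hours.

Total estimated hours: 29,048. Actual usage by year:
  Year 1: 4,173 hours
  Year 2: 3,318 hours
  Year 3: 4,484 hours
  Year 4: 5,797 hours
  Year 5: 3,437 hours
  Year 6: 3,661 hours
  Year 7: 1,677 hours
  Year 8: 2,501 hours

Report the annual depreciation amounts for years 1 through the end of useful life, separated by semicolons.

Depreciable base = $225,988 − $51,700 = $174,288.
Rate = $174,288 / 29,048 hours = $6 per hour.
Year 1: 4,173 × $6 = $25,038. Book value $200,950.
Year 2: 3,318 × $6 = $19,908. Book value $181,042.
Year 3: 4,484 × $6 = $26,904. Book value $154,138.
Year 4: 5,797 × $6 = $34,782. Book value $119,356.
Year 5: 3,437 × $6 = $20,622. Book value $98,734.
Year 6: 3,661 × $6 = $21,966. Book value $76,768.
Year 7: 1,677 × $6 = $10,062. Book value $66,706.
Year 8: 2,501 × $6 = $15,006. Book value $51,700.

$25,038; $19,908; $26,904; $34,782; $20,622; $21,966; $10,062; $15,006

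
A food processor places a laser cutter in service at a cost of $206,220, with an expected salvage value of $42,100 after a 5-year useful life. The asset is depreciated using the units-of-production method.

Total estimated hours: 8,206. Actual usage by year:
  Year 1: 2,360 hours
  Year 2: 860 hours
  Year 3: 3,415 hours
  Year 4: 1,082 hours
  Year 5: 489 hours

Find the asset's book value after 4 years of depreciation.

$51,880

Depreciable base = $206,220 − $42,100 = $164,120.
Rate = $164,120 / 8,206 hours = $20 per hour.
Year 1: 2,360 × $20 = $47,200. Book value $159,020.
Year 2: 860 × $20 = $17,200. Book value $141,820.
Year 3: 3,415 × $20 = $68,300. Book value $73,520.
Year 4: 1,082 × $20 = $21,640. Book value $51,880.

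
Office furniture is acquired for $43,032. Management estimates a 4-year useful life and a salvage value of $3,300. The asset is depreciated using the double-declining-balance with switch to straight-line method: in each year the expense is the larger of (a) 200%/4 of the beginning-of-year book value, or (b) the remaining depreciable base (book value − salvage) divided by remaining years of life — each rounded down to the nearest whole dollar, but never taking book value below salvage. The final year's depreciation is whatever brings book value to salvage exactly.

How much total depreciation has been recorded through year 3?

$37,653

Depreciable base = $43,032 − $3,300 = $39,732.
Year 1: DB = ⌊$43,032 × 200%/4⌋ = $21,516; SL = ⌊$39,732/4⌋ = $9,933 → take DB $21,516. Book value $21,516.
Year 2: DB = ⌊$21,516 × 200%/4⌋ = $10,758; SL = ⌊$18,216/3⌋ = $6,072 → take DB $10,758. Book value $10,758.
Year 3: DB = ⌊$10,758 × 200%/4⌋ = $5,379; SL = ⌊$7,458/2⌋ = $3,729 → take DB $5,379. Book value $5,379.
Accumulated through year 3 = $43,032 − $5,379 = $37,653.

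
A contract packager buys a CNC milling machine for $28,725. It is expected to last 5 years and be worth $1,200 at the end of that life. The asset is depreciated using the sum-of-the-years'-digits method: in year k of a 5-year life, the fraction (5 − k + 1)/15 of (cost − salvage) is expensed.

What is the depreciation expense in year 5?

$1,835

Depreciable base = $28,725 − $1,200 = $27,525.
Sum of the years' digits = 5+4+3+2+1 = 15.
Year 1: $27,525 × 5/15 = $9,175. Book value $19,550.
Year 2: $27,525 × 4/15 = $7,340. Book value $12,210.
Year 3: $27,525 × 3/15 = $5,505. Book value $6,705.
Year 4: $27,525 × 2/15 = $3,670. Book value $3,035.
Year 5: $27,525 × 1/15 = $1,835. Book value $1,200.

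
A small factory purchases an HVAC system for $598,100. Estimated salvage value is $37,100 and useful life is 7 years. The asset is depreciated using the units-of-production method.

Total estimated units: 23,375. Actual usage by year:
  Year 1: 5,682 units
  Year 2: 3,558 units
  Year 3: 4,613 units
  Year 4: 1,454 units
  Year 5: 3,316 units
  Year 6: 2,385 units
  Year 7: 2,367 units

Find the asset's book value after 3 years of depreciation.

$265,628

Depreciable base = $598,100 − $37,100 = $561,000.
Rate = $561,000 / 23,375 units = $24 per unit.
Year 1: 5,682 × $24 = $136,368. Book value $461,732.
Year 2: 3,558 × $24 = $85,392. Book value $376,340.
Year 3: 4,613 × $24 = $110,712. Book value $265,628.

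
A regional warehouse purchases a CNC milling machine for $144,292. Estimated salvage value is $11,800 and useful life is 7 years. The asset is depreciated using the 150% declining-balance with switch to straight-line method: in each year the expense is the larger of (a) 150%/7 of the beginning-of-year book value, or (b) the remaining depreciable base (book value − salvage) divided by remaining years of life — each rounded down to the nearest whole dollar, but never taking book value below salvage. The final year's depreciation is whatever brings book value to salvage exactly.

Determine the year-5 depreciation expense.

$14,397

Depreciable base = $144,292 − $11,800 = $132,492.
Year 1: DB = ⌊$144,292 × 150%/7⌋ = $30,919; SL = ⌊$132,492/7⌋ = $18,927 → take DB $30,919. Book value $113,373.
Year 2: DB = ⌊$113,373 × 150%/7⌋ = $24,294; SL = ⌊$101,573/6⌋ = $16,928 → take DB $24,294. Book value $89,079.
Year 3: DB = ⌊$89,079 × 150%/7⌋ = $19,088; SL = ⌊$77,279/5⌋ = $15,455 → take DB $19,088. Book value $69,991.
Year 4: DB = ⌊$69,991 × 150%/7⌋ = $14,998; SL = ⌊$58,191/4⌋ = $14,547 → take DB $14,998. Book value $54,993.
Year 5: DB = ⌊$54,993 × 150%/7⌋ = $11,784; SL = ⌊$43,193/3⌋ = $14,397 → take SL $14,397. Book value $40,596.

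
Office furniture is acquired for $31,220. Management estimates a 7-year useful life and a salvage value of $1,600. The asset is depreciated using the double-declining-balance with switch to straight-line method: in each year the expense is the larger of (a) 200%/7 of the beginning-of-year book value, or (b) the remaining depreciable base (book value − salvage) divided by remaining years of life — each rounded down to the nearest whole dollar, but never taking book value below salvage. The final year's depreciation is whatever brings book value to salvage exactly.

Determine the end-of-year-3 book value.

$11,378

Depreciable base = $31,220 − $1,600 = $29,620.
Year 1: DB = ⌊$31,220 × 200%/7⌋ = $8,920; SL = ⌊$29,620/7⌋ = $4,231 → take DB $8,920. Book value $22,300.
Year 2: DB = ⌊$22,300 × 200%/7⌋ = $6,371; SL = ⌊$20,700/6⌋ = $3,450 → take DB $6,371. Book value $15,929.
Year 3: DB = ⌊$15,929 × 200%/7⌋ = $4,551; SL = ⌊$14,329/5⌋ = $2,865 → take DB $4,551. Book value $11,378.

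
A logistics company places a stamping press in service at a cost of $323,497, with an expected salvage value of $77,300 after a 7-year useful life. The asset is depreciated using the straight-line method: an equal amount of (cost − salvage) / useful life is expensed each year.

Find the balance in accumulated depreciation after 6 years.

$211,026

Depreciable base = $323,497 − $77,300 = $246,197.
Annual expense = $246,197 / 7 = $35,171.
End of year 1: book value $288,326.
End of year 2: book value $253,155.
End of year 3: book value $217,984.
End of year 4: book value $182,813.
End of year 5: book value $147,642.
End of year 6: book value $112,471.
Accumulated through year 6 = $323,497 − $112,471 = $211,026.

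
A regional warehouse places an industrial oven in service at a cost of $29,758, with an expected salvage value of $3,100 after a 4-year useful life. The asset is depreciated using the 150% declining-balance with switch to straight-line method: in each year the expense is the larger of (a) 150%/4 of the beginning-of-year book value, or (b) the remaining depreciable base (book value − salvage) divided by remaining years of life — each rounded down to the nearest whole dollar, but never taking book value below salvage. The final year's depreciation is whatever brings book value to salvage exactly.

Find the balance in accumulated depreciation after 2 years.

Depreciable base = $29,758 − $3,100 = $26,658.
Year 1: DB = ⌊$29,758 × 150%/4⌋ = $11,159; SL = ⌊$26,658/4⌋ = $6,664 → take DB $11,159. Book value $18,599.
Year 2: DB = ⌊$18,599 × 150%/4⌋ = $6,974; SL = ⌊$15,499/3⌋ = $5,166 → take DB $6,974. Book value $11,625.
Accumulated through year 2 = $29,758 − $11,625 = $18,133.

$18,133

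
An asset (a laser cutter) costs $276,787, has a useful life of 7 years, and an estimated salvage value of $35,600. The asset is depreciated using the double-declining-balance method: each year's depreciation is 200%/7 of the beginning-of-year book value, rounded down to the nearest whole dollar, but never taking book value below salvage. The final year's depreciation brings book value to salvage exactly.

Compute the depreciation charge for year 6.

$14,704

Depreciable base = $276,787 − $35,600 = $241,187.
Year 1: ⌊$276,787 × 200%/7⌋ = $79,082. Book value $197,705.
Year 2: ⌊$197,705 × 200%/7⌋ = $56,487. Book value $141,218.
Year 3: ⌊$141,218 × 200%/7⌋ = $40,348. Book value $100,870.
Year 4: ⌊$100,870 × 200%/7⌋ = $28,820. Book value $72,050.
Year 5: ⌊$72,050 × 200%/7⌋ = $20,585. Book value $51,465.
Year 6: ⌊$51,465 × 200%/7⌋ = $14,704. Book value $36,761.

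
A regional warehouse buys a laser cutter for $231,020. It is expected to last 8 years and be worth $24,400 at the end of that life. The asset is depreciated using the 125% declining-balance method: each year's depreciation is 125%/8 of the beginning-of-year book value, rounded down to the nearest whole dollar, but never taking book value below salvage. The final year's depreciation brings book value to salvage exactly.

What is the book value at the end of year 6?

$83,357

Depreciable base = $231,020 − $24,400 = $206,620.
Year 1: ⌊$231,020 × 125%/8⌋ = $36,096. Book value $194,924.
Year 2: ⌊$194,924 × 125%/8⌋ = $30,456. Book value $164,468.
Year 3: ⌊$164,468 × 125%/8⌋ = $25,698. Book value $138,770.
Year 4: ⌊$138,770 × 125%/8⌋ = $21,682. Book value $117,088.
Year 5: ⌊$117,088 × 125%/8⌋ = $18,295. Book value $98,793.
Year 6: ⌊$98,793 × 125%/8⌋ = $15,436. Book value $83,357.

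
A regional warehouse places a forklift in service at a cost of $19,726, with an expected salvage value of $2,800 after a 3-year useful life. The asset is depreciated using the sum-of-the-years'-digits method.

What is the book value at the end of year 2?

$5,621

Depreciable base = $19,726 − $2,800 = $16,926.
Sum of the years' digits = 3+2+1 = 6.
Year 1: $16,926 × 3/6 = $8,463. Book value $11,263.
Year 2: $16,926 × 2/6 = $5,642. Book value $5,621.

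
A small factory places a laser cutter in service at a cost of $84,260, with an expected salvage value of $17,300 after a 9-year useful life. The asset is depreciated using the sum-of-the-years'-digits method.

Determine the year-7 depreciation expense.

$4,464

Depreciable base = $84,260 − $17,300 = $66,960.
Sum of the years' digits = 9+8+7+6+5+4+3+2+1 = 45.
Year 1: $66,960 × 9/45 = $13,392. Book value $70,868.
Year 2: $66,960 × 8/45 = $11,904. Book value $58,964.
Year 3: $66,960 × 7/45 = $10,416. Book value $48,548.
Year 4: $66,960 × 6/45 = $8,928. Book value $39,620.
Year 5: $66,960 × 5/45 = $7,440. Book value $32,180.
Year 6: $66,960 × 4/45 = $5,952. Book value $26,228.
Year 7: $66,960 × 3/45 = $4,464. Book value $21,764.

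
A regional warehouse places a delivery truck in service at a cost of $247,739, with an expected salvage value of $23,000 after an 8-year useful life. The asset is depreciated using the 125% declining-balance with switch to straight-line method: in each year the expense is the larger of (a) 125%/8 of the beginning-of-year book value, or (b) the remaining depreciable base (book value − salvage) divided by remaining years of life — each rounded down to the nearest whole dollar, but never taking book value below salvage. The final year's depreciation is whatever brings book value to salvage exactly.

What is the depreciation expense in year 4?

Depreciable base = $247,739 − $23,000 = $224,739.
Year 1: DB = ⌊$247,739 × 125%/8⌋ = $38,709; SL = ⌊$224,739/8⌋ = $28,092 → take DB $38,709. Book value $209,030.
Year 2: DB = ⌊$209,030 × 125%/8⌋ = $32,660; SL = ⌊$186,030/7⌋ = $26,575 → take DB $32,660. Book value $176,370.
Year 3: DB = ⌊$176,370 × 125%/8⌋ = $27,557; SL = ⌊$153,370/6⌋ = $25,561 → take DB $27,557. Book value $148,813.
Year 4: DB = ⌊$148,813 × 125%/8⌋ = $23,252; SL = ⌊$125,813/5⌋ = $25,162 → take SL $25,162. Book value $123,651.

$25,162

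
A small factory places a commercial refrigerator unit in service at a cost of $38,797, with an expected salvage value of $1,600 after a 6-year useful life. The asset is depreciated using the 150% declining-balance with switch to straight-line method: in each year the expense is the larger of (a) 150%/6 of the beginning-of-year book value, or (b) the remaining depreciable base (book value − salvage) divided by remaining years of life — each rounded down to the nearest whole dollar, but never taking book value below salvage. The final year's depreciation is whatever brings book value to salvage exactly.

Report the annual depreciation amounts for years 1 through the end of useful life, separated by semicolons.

Depreciable base = $38,797 − $1,600 = $37,197.
Year 1: DB = ⌊$38,797 × 150%/6⌋ = $9,699; SL = ⌊$37,197/6⌋ = $6,199 → take DB $9,699. Book value $29,098.
Year 2: DB = ⌊$29,098 × 150%/6⌋ = $7,274; SL = ⌊$27,498/5⌋ = $5,499 → take DB $7,274. Book value $21,824.
Year 3: DB = ⌊$21,824 × 150%/6⌋ = $5,456; SL = ⌊$20,224/4⌋ = $5,056 → take DB $5,456. Book value $16,368.
Year 4: DB = ⌊$16,368 × 150%/6⌋ = $4,092; SL = ⌊$14,768/3⌋ = $4,922 → take SL $4,922. Book value $11,446.
Year 5: DB = ⌊$11,446 × 150%/6⌋ = $2,861; SL = ⌊$9,846/2⌋ = $4,923 → take SL $4,923. Book value $6,523.
Year 6 (final): $6,523 − $1,600 = $4,923. Book value $1,600.

$9,699; $7,274; $5,456; $4,922; $4,923; $4,923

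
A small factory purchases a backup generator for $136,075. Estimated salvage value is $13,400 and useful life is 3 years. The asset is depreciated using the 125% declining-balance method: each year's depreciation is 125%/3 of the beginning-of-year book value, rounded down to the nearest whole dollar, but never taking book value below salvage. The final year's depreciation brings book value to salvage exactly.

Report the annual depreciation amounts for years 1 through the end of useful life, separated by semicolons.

$56,697; $33,074; $32,904

Depreciable base = $136,075 − $13,400 = $122,675.
Year 1: ⌊$136,075 × 125%/3⌋ = $56,697. Book value $79,378.
Year 2: ⌊$79,378 × 125%/3⌋ = $33,074. Book value $46,304.
Year 3 (final): $46,304 − $13,400 = $32,904. Book value $13,400.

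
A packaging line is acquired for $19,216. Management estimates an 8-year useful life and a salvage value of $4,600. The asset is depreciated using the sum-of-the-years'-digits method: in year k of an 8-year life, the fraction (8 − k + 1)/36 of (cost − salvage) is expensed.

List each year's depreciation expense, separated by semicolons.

$3,248; $2,842; $2,436; $2,030; $1,624; $1,218; $812; $406

Depreciable base = $19,216 − $4,600 = $14,616.
Sum of the years' digits = 8+7+6+5+4+3+2+1 = 36.
Year 1: $14,616 × 8/36 = $3,248. Book value $15,968.
Year 2: $14,616 × 7/36 = $2,842. Book value $13,126.
Year 3: $14,616 × 6/36 = $2,436. Book value $10,690.
Year 4: $14,616 × 5/36 = $2,030. Book value $8,660.
Year 5: $14,616 × 4/36 = $1,624. Book value $7,036.
Year 6: $14,616 × 3/36 = $1,218. Book value $5,818.
Year 7: $14,616 × 2/36 = $812. Book value $5,006.
Year 8: $14,616 × 1/36 = $406. Book value $4,600.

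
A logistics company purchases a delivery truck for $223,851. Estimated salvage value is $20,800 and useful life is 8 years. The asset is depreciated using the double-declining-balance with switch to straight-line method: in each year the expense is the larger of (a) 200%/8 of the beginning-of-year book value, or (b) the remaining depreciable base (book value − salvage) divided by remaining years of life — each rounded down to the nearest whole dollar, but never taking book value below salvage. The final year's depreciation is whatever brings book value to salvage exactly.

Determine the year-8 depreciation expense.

$9,082

Depreciable base = $223,851 − $20,800 = $203,051.
Year 1: DB = ⌊$223,851 × 200%/8⌋ = $55,962; SL = ⌊$203,051/8⌋ = $25,381 → take DB $55,962. Book value $167,889.
Year 2: DB = ⌊$167,889 × 200%/8⌋ = $41,972; SL = ⌊$147,089/7⌋ = $21,012 → take DB $41,972. Book value $125,917.
Year 3: DB = ⌊$125,917 × 200%/8⌋ = $31,479; SL = ⌊$105,117/6⌋ = $17,519 → take DB $31,479. Book value $94,438.
Year 4: DB = ⌊$94,438 × 200%/8⌋ = $23,609; SL = ⌊$73,638/5⌋ = $14,727 → take DB $23,609. Book value $70,829.
Year 5: DB = ⌊$70,829 × 200%/8⌋ = $17,707; SL = ⌊$50,029/4⌋ = $12,507 → take DB $17,707. Book value $53,122.
Year 6: DB = ⌊$53,122 × 200%/8⌋ = $13,280; SL = ⌊$32,322/3⌋ = $10,774 → take DB $13,280. Book value $39,842.
Year 7: DB = ⌊$39,842 × 200%/8⌋ = $9,960; SL = ⌊$19,042/2⌋ = $9,521 → take DB $9,960. Book value $29,882.
Year 8 (final): $29,882 − $20,800 = $9,082. Book value $20,800.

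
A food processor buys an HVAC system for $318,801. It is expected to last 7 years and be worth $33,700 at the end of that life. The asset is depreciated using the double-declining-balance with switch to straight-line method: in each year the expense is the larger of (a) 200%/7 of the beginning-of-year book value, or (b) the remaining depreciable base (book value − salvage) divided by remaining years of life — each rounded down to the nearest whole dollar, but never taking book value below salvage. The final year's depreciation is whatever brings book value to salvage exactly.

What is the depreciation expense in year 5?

Depreciable base = $318,801 − $33,700 = $285,101.
Year 1: DB = ⌊$318,801 × 200%/7⌋ = $91,086; SL = ⌊$285,101/7⌋ = $40,728 → take DB $91,086. Book value $227,715.
Year 2: DB = ⌊$227,715 × 200%/7⌋ = $65,061; SL = ⌊$194,015/6⌋ = $32,335 → take DB $65,061. Book value $162,654.
Year 3: DB = ⌊$162,654 × 200%/7⌋ = $46,472; SL = ⌊$128,954/5⌋ = $25,790 → take DB $46,472. Book value $116,182.
Year 4: DB = ⌊$116,182 × 200%/7⌋ = $33,194; SL = ⌊$82,482/4⌋ = $20,620 → take DB $33,194. Book value $82,988.
Year 5: DB = ⌊$82,988 × 200%/7⌋ = $23,710; SL = ⌊$49,288/3⌋ = $16,429 → take DB $23,710. Book value $59,278.

$23,710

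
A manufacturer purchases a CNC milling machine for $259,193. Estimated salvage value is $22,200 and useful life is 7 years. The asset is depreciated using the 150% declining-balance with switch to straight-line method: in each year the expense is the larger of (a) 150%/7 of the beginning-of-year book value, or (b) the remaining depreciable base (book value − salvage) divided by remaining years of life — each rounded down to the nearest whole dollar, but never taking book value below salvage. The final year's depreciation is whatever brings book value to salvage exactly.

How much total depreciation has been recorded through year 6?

Depreciable base = $259,193 − $22,200 = $236,993.
Year 1: DB = ⌊$259,193 × 150%/7⌋ = $55,541; SL = ⌊$236,993/7⌋ = $33,856 → take DB $55,541. Book value $203,652.
Year 2: DB = ⌊$203,652 × 150%/7⌋ = $43,639; SL = ⌊$181,452/6⌋ = $30,242 → take DB $43,639. Book value $160,013.
Year 3: DB = ⌊$160,013 × 150%/7⌋ = $34,288; SL = ⌊$137,813/5⌋ = $27,562 → take DB $34,288. Book value $125,725.
Year 4: DB = ⌊$125,725 × 150%/7⌋ = $26,941; SL = ⌊$103,525/4⌋ = $25,881 → take DB $26,941. Book value $98,784.
Year 5: DB = ⌊$98,784 × 150%/7⌋ = $21,168; SL = ⌊$76,584/3⌋ = $25,528 → take SL $25,528. Book value $73,256.
Year 6: DB = ⌊$73,256 × 150%/7⌋ = $15,697; SL = ⌊$51,056/2⌋ = $25,528 → take SL $25,528. Book value $47,728.
Accumulated through year 6 = $259,193 − $47,728 = $211,465.

$211,465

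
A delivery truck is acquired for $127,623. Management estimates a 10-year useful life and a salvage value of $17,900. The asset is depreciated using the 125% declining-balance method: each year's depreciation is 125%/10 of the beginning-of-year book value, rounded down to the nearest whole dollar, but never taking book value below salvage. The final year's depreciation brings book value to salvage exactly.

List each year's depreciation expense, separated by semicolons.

Depreciable base = $127,623 − $17,900 = $109,723.
Year 1: ⌊$127,623 × 125%/10⌋ = $15,952. Book value $111,671.
Year 2: ⌊$111,671 × 125%/10⌋ = $13,958. Book value $97,713.
Year 3: ⌊$97,713 × 125%/10⌋ = $12,214. Book value $85,499.
Year 4: ⌊$85,499 × 125%/10⌋ = $10,687. Book value $74,812.
Year 5: ⌊$74,812 × 125%/10⌋ = $9,351. Book value $65,461.
Year 6: ⌊$65,461 × 125%/10⌋ = $8,182. Book value $57,279.
Year 7: ⌊$57,279 × 125%/10⌋ = $7,159. Book value $50,120.
Year 8: ⌊$50,120 × 125%/10⌋ = $6,265. Book value $43,855.
Year 9: ⌊$43,855 × 125%/10⌋ = $5,481. Book value $38,374.
Year 10 (final): $38,374 − $17,900 = $20,474. Book value $17,900.

$15,952; $13,958; $12,214; $10,687; $9,351; $8,182; $7,159; $6,265; $5,481; $20,474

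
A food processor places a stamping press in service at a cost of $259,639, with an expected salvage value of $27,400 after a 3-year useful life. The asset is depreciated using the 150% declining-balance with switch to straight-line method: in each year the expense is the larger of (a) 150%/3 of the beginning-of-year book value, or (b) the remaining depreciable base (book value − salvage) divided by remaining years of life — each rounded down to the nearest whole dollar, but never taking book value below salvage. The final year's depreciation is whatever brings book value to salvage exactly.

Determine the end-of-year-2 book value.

$64,910

Depreciable base = $259,639 − $27,400 = $232,239.
Year 1: DB = ⌊$259,639 × 150%/3⌋ = $129,819; SL = ⌊$232,239/3⌋ = $77,413 → take DB $129,819. Book value $129,820.
Year 2: DB = ⌊$129,820 × 150%/3⌋ = $64,910; SL = ⌊$102,420/2⌋ = $51,210 → take DB $64,910. Book value $64,910.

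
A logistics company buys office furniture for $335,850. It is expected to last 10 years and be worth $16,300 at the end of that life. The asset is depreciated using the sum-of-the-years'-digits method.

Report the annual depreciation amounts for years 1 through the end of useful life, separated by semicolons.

$58,100; $52,290; $46,480; $40,670; $34,860; $29,050; $23,240; $17,430; $11,620; $5,810

Depreciable base = $335,850 − $16,300 = $319,550.
Sum of the years' digits = 10+9+8+7+6+5+4+3+2+1 = 55.
Year 1: $319,550 × 10/55 = $58,100. Book value $277,750.
Year 2: $319,550 × 9/55 = $52,290. Book value $225,460.
Year 3: $319,550 × 8/55 = $46,480. Book value $178,980.
Year 4: $319,550 × 7/55 = $40,670. Book value $138,310.
Year 5: $319,550 × 6/55 = $34,860. Book value $103,450.
Year 6: $319,550 × 5/55 = $29,050. Book value $74,400.
Year 7: $319,550 × 4/55 = $23,240. Book value $51,160.
Year 8: $319,550 × 3/55 = $17,430. Book value $33,730.
Year 9: $319,550 × 2/55 = $11,620. Book value $22,110.
Year 10: $319,550 × 1/55 = $5,810. Book value $16,300.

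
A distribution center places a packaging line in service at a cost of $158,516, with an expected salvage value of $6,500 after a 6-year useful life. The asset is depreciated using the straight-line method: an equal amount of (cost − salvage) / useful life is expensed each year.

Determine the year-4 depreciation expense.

Depreciable base = $158,516 − $6,500 = $152,016.
Annual expense = $152,016 / 6 = $25,336.

$25,336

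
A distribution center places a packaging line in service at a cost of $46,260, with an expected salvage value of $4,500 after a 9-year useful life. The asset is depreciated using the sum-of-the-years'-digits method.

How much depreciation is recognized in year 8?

$1,856

Depreciable base = $46,260 − $4,500 = $41,760.
Sum of the years' digits = 9+8+7+6+5+4+3+2+1 = 45.
Year 1: $41,760 × 9/45 = $8,352. Book value $37,908.
Year 2: $41,760 × 8/45 = $7,424. Book value $30,484.
Year 3: $41,760 × 7/45 = $6,496. Book value $23,988.
Year 4: $41,760 × 6/45 = $5,568. Book value $18,420.
Year 5: $41,760 × 5/45 = $4,640. Book value $13,780.
Year 6: $41,760 × 4/45 = $3,712. Book value $10,068.
Year 7: $41,760 × 3/45 = $2,784. Book value $7,284.
Year 8: $41,760 × 2/45 = $1,856. Book value $5,428.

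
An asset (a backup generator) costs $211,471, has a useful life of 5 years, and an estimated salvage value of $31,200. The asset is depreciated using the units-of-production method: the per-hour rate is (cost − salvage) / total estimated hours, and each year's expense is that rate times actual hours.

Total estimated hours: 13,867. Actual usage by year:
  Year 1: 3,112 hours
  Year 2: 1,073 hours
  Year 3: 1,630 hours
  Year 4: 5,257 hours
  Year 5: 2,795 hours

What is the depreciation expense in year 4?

$68,341

Depreciable base = $211,471 − $31,200 = $180,271.
Rate = $180,271 / 13,867 hours = $13 per hour.
Year 1: 3,112 × $13 = $40,456. Book value $171,015.
Year 2: 1,073 × $13 = $13,949. Book value $157,066.
Year 3: 1,630 × $13 = $21,190. Book value $135,876.
Year 4: 5,257 × $13 = $68,341. Book value $67,535.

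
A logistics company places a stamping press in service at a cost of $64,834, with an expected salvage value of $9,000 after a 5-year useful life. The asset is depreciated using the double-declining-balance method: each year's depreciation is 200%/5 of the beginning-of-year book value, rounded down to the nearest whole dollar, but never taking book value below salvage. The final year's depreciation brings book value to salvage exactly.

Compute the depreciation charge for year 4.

Depreciable base = $64,834 − $9,000 = $55,834.
Year 1: ⌊$64,834 × 200%/5⌋ = $25,933. Book value $38,901.
Year 2: ⌊$38,901 × 200%/5⌋ = $15,560. Book value $23,341.
Year 3: ⌊$23,341 × 200%/5⌋ = $9,336. Book value $14,005.
Year 4: ⌊$14,005 × 200%/5⌋ = $5,602, capped at $5,005. Book value $9,000.

$5,005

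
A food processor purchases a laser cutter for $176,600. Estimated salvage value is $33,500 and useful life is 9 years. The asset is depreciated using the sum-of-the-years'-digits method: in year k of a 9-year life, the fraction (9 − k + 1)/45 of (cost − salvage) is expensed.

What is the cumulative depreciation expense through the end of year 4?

Depreciable base = $176,600 − $33,500 = $143,100.
Sum of the years' digits = 9+8+7+6+5+4+3+2+1 = 45.
Year 1: $143,100 × 9/45 = $28,620. Book value $147,980.
Year 2: $143,100 × 8/45 = $25,440. Book value $122,540.
Year 3: $143,100 × 7/45 = $22,260. Book value $100,280.
Year 4: $143,100 × 6/45 = $19,080. Book value $81,200.
Accumulated through year 4 = $176,600 − $81,200 = $95,400.

$95,400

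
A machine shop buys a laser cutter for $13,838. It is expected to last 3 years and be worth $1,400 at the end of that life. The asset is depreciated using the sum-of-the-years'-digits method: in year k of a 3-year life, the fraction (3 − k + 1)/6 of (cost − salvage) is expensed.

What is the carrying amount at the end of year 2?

Depreciable base = $13,838 − $1,400 = $12,438.
Sum of the years' digits = 3+2+1 = 6.
Year 1: $12,438 × 3/6 = $6,219. Book value $7,619.
Year 2: $12,438 × 2/6 = $4,146. Book value $3,473.

$3,473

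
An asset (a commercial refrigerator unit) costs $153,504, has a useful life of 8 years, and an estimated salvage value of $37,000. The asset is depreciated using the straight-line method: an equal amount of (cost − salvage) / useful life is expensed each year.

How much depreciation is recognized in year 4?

$14,563

Depreciable base = $153,504 − $37,000 = $116,504.
Annual expense = $116,504 / 8 = $14,563.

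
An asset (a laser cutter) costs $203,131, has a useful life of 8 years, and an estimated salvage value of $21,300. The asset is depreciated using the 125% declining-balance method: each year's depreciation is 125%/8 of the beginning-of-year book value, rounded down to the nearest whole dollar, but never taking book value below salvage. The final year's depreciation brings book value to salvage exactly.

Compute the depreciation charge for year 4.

Depreciable base = $203,131 − $21,300 = $181,831.
Year 1: ⌊$203,131 × 125%/8⌋ = $31,739. Book value $171,392.
Year 2: ⌊$171,392 × 125%/8⌋ = $26,780. Book value $144,612.
Year 3: ⌊$144,612 × 125%/8⌋ = $22,595. Book value $122,017.
Year 4: ⌊$122,017 × 125%/8⌋ = $19,065. Book value $102,952.

$19,065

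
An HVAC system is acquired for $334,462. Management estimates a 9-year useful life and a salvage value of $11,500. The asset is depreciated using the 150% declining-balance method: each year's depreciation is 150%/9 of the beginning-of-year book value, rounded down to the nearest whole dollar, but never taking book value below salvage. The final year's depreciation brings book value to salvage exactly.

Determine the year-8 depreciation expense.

Depreciable base = $334,462 − $11,500 = $322,962.
Year 1: ⌊$334,462 × 150%/9⌋ = $55,743. Book value $278,719.
Year 2: ⌊$278,719 × 150%/9⌋ = $46,453. Book value $232,266.
Year 3: ⌊$232,266 × 150%/9⌋ = $38,711. Book value $193,555.
Year 4: ⌊$193,555 × 150%/9⌋ = $32,259. Book value $161,296.
Year 5: ⌊$161,296 × 150%/9⌋ = $26,882. Book value $134,414.
Year 6: ⌊$134,414 × 150%/9⌋ = $22,402. Book value $112,012.
Year 7: ⌊$112,012 × 150%/9⌋ = $18,668. Book value $93,344.
Year 8: ⌊$93,344 × 150%/9⌋ = $15,557. Book value $77,787.

$15,557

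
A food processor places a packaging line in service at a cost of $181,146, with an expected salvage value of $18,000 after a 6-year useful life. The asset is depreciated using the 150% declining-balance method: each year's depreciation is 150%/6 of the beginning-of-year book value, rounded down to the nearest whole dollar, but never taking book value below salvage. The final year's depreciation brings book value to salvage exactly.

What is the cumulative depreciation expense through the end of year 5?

Depreciable base = $181,146 − $18,000 = $163,146.
Year 1: ⌊$181,146 × 150%/6⌋ = $45,286. Book value $135,860.
Year 2: ⌊$135,860 × 150%/6⌋ = $33,965. Book value $101,895.
Year 3: ⌊$101,895 × 150%/6⌋ = $25,473. Book value $76,422.
Year 4: ⌊$76,422 × 150%/6⌋ = $19,105. Book value $57,317.
Year 5: ⌊$57,317 × 150%/6⌋ = $14,329. Book value $42,988.
Accumulated through year 5 = $181,146 − $42,988 = $138,158.

$138,158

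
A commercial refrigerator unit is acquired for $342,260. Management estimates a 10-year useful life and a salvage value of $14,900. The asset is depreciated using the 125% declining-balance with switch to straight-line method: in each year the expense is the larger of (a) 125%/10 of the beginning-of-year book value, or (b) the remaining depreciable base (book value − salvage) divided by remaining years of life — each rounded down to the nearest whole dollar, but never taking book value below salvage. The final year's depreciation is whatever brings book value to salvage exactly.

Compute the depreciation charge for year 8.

$30,627

Depreciable base = $342,260 − $14,900 = $327,360.
Year 1: DB = ⌊$342,260 × 125%/10⌋ = $42,782; SL = ⌊$327,360/10⌋ = $32,736 → take DB $42,782. Book value $299,478.
Year 2: DB = ⌊$299,478 × 125%/10⌋ = $37,434; SL = ⌊$284,578/9⌋ = $31,619 → take DB $37,434. Book value $262,044.
Year 3: DB = ⌊$262,044 × 125%/10⌋ = $32,755; SL = ⌊$247,144/8⌋ = $30,893 → take DB $32,755. Book value $229,289.
Year 4: DB = ⌊$229,289 × 125%/10⌋ = $28,661; SL = ⌊$214,389/7⌋ = $30,627 → take SL $30,627. Book value $198,662.
Year 5: DB = ⌊$198,662 × 125%/10⌋ = $24,832; SL = ⌊$183,762/6⌋ = $30,627 → take SL $30,627. Book value $168,035.
Year 6: DB = ⌊$168,035 × 125%/10⌋ = $21,004; SL = ⌊$153,135/5⌋ = $30,627 → take SL $30,627. Book value $137,408.
Year 7: DB = ⌊$137,408 × 125%/10⌋ = $17,176; SL = ⌊$122,508/4⌋ = $30,627 → take SL $30,627. Book value $106,781.
Year 8: DB = ⌊$106,781 × 125%/10⌋ = $13,347; SL = ⌊$91,881/3⌋ = $30,627 → take SL $30,627. Book value $76,154.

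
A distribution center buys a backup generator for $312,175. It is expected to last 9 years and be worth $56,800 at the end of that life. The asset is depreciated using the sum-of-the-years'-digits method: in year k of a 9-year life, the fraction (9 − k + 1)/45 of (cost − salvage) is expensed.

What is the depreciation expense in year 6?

$22,700

Depreciable base = $312,175 − $56,800 = $255,375.
Sum of the years' digits = 9+8+7+6+5+4+3+2+1 = 45.
Year 1: $255,375 × 9/45 = $51,075. Book value $261,100.
Year 2: $255,375 × 8/45 = $45,400. Book value $215,700.
Year 3: $255,375 × 7/45 = $39,725. Book value $175,975.
Year 4: $255,375 × 6/45 = $34,050. Book value $141,925.
Year 5: $255,375 × 5/45 = $28,375. Book value $113,550.
Year 6: $255,375 × 4/45 = $22,700. Book value $90,850.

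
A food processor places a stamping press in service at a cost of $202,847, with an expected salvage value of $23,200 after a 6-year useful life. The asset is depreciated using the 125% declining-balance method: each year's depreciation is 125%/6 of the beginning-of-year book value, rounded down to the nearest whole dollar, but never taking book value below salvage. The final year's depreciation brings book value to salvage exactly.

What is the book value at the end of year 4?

$79,679

Depreciable base = $202,847 − $23,200 = $179,647.
Year 1: ⌊$202,847 × 125%/6⌋ = $42,259. Book value $160,588.
Year 2: ⌊$160,588 × 125%/6⌋ = $33,455. Book value $127,133.
Year 3: ⌊$127,133 × 125%/6⌋ = $26,486. Book value $100,647.
Year 4: ⌊$100,647 × 125%/6⌋ = $20,968. Book value $79,679.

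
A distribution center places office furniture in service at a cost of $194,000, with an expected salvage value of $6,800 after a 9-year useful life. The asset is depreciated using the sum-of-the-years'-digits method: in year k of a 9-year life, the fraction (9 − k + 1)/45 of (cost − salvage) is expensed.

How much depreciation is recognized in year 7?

$12,480

Depreciable base = $194,000 − $6,800 = $187,200.
Sum of the years' digits = 9+8+7+6+5+4+3+2+1 = 45.
Year 1: $187,200 × 9/45 = $37,440. Book value $156,560.
Year 2: $187,200 × 8/45 = $33,280. Book value $123,280.
Year 3: $187,200 × 7/45 = $29,120. Book value $94,160.
Year 4: $187,200 × 6/45 = $24,960. Book value $69,200.
Year 5: $187,200 × 5/45 = $20,800. Book value $48,400.
Year 6: $187,200 × 4/45 = $16,640. Book value $31,760.
Year 7: $187,200 × 3/45 = $12,480. Book value $19,280.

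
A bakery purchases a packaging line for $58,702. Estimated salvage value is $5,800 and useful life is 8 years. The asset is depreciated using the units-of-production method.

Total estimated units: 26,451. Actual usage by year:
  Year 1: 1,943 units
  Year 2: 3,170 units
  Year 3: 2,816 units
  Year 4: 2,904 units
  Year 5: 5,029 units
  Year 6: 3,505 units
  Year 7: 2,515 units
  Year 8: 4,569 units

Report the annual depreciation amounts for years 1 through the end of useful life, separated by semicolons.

$3,886; $6,340; $5,632; $5,808; $10,058; $7,010; $5,030; $9,138

Depreciable base = $58,702 − $5,800 = $52,902.
Rate = $52,902 / 26,451 units = $2 per unit.
Year 1: 1,943 × $2 = $3,886. Book value $54,816.
Year 2: 3,170 × $2 = $6,340. Book value $48,476.
Year 3: 2,816 × $2 = $5,632. Book value $42,844.
Year 4: 2,904 × $2 = $5,808. Book value $37,036.
Year 5: 5,029 × $2 = $10,058. Book value $26,978.
Year 6: 3,505 × $2 = $7,010. Book value $19,968.
Year 7: 2,515 × $2 = $5,030. Book value $14,938.
Year 8: 4,569 × $2 = $9,138. Book value $5,800.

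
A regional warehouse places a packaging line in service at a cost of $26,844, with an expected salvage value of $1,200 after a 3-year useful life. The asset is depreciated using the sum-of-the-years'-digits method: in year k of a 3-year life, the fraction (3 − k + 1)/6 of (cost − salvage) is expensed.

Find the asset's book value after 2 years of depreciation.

$5,474

Depreciable base = $26,844 − $1,200 = $25,644.
Sum of the years' digits = 3+2+1 = 6.
Year 1: $25,644 × 3/6 = $12,822. Book value $14,022.
Year 2: $25,644 × 2/6 = $8,548. Book value $5,474.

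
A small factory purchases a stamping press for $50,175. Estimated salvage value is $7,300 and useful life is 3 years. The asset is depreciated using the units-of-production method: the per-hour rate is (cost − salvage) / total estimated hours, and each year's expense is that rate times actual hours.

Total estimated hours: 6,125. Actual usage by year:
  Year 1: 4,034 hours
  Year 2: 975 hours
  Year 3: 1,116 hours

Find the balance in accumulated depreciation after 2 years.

$35,063

Depreciable base = $50,175 − $7,300 = $42,875.
Rate = $42,875 / 6,125 hours = $7 per hour.
Year 1: 4,034 × $7 = $28,238. Book value $21,937.
Year 2: 975 × $7 = $6,825. Book value $15,112.
Accumulated through year 2 = $50,175 − $15,112 = $35,063.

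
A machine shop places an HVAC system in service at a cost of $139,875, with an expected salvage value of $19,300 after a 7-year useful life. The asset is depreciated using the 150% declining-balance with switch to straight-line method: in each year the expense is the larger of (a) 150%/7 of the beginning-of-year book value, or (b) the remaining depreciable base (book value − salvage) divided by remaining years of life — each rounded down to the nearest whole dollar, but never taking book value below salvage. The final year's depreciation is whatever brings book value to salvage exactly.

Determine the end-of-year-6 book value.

Depreciable base = $139,875 − $19,300 = $120,575.
Year 1: DB = ⌊$139,875 × 150%/7⌋ = $29,973; SL = ⌊$120,575/7⌋ = $17,225 → take DB $29,973. Book value $109,902.
Year 2: DB = ⌊$109,902 × 150%/7⌋ = $23,550; SL = ⌊$90,602/6⌋ = $15,100 → take DB $23,550. Book value $86,352.
Year 3: DB = ⌊$86,352 × 150%/7⌋ = $18,504; SL = ⌊$67,052/5⌋ = $13,410 → take DB $18,504. Book value $67,848.
Year 4: DB = ⌊$67,848 × 150%/7⌋ = $14,538; SL = ⌊$48,548/4⌋ = $12,137 → take DB $14,538. Book value $53,310.
Year 5: DB = ⌊$53,310 × 150%/7⌋ = $11,423; SL = ⌊$34,010/3⌋ = $11,336 → take DB $11,423. Book value $41,887.
Year 6: DB = ⌊$41,887 × 150%/7⌋ = $8,975; SL = ⌊$22,587/2⌋ = $11,293 → take SL $11,293. Book value $30,594.

$30,594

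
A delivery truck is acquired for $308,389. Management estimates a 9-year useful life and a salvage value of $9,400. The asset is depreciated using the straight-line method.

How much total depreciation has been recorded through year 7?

$232,547

Depreciable base = $308,389 − $9,400 = $298,989.
Annual expense = $298,989 / 9 = $33,221.
End of year 1: book value $275,168.
End of year 2: book value $241,947.
End of year 3: book value $208,726.
End of year 4: book value $175,505.
End of year 5: book value $142,284.
End of year 6: book value $109,063.
End of year 7: book value $75,842.
Accumulated through year 7 = $308,389 − $75,842 = $232,547.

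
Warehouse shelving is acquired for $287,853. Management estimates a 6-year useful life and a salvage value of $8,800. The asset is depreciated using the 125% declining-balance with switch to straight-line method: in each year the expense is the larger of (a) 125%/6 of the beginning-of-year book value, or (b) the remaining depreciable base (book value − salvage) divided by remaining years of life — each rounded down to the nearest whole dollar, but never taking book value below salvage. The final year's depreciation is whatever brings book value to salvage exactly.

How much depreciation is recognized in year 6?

Depreciable base = $287,853 − $8,800 = $279,053.
Year 1: DB = ⌊$287,853 × 125%/6⌋ = $59,969; SL = ⌊$279,053/6⌋ = $46,508 → take DB $59,969. Book value $227,884.
Year 2: DB = ⌊$227,884 × 125%/6⌋ = $47,475; SL = ⌊$219,084/5⌋ = $43,816 → take DB $47,475. Book value $180,409.
Year 3: DB = ⌊$180,409 × 125%/6⌋ = $37,585; SL = ⌊$171,609/4⌋ = $42,902 → take SL $42,902. Book value $137,507.
Year 4: DB = ⌊$137,507 × 125%/6⌋ = $28,647; SL = ⌊$128,707/3⌋ = $42,902 → take SL $42,902. Book value $94,605.
Year 5: DB = ⌊$94,605 × 125%/6⌋ = $19,709; SL = ⌊$85,805/2⌋ = $42,902 → take SL $42,902. Book value $51,703.
Year 6 (final): $51,703 − $8,800 = $42,903. Book value $8,800.

$42,903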